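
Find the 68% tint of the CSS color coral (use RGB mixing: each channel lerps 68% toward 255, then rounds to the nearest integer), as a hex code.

#ffd6c7

CSS coral is rgb(255, 127, 80).
A 68% tint moves each channel 68% toward 255:
  R: 255 + 0.68×(255−255) = 255 + 0 = 255 → 255
  G: 127 + 87.04 = 214.04 → 214
  B: 80 + 119 = 199 → 199
rgb(255, 214, 199) = #ffd6c7.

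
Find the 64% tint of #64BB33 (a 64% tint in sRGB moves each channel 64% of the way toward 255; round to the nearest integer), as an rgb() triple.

rgb(199, 231, 182)

#64BB33 is rgb(100, 187, 51).
Per channel, c → c + 0.64(255 − c):
  R: 100 + 0.64×(255−100) = 100 + 99.2 = 199.2 → 199
  G: 187 + 0.64×(255−187) = 187 + 43.52 = 230.52 → 231
  B: 51 + 130.56 = 181.56 → 182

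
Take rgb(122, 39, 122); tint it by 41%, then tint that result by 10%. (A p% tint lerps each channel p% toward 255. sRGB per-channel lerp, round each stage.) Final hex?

Per channel, c → c + 0.41(255 − c):
  R: 122 + 0.41×(255−122) = 122 + 54.53 = 176.53 → 177
  G: 39 + 88.56 = 127.56 → 128
  B: 122 + 0.41×(255−122) = 122 + 54.53 = 176.53 → 177
After the tint: rgb(177, 128, 177) = #b180b1.
Lerp each channel 10% toward 255:
  R: 177 + 0.1×(255−177) = 177 + 7.8 = 184.8 → 185
  G: 128 + 0.1×(255−128) = 128 + 12.7 = 140.7 → 141
  B: 177 + 0.1×(255−177) = 177 + 7.8 = 184.8 → 185
rgb(185, 141, 185) = #b98db9.

#b98db9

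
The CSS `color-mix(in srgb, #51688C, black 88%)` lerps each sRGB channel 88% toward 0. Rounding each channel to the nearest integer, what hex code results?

#51688C is rgb(81, 104, 140).
An 88% shade moves each channel 88% toward 0:
  R: 81 − 71.28 = 9.72 → 10
  G: 104 + 0.88×(0−104) = 104 − 91.52 = 12.48 → 12
  B: 140 − 123.2 = 16.8 → 17
rgb(10, 12, 17) = #0A0C11.

#0A0C11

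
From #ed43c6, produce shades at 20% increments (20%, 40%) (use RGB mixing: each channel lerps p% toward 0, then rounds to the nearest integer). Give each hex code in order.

#be369e, #8e2877

#ed43c6 is rgb(237, 67, 198).
20%: (237 − 47.4 = 189.6→190, 67 − 13.4 = 53.6→54, 198 − 39.6 = 158.4→158) → #be369e
40%: (237 − 94.8 = 142.2→142, 67 − 26.8 = 40.2→40, 198 − 79.2 = 118.8→119) → #8e2877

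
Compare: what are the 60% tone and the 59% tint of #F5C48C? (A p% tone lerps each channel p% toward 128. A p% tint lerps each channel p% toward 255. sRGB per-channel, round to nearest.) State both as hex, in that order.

#AF9B85, #FBE7D0

#F5C48C is rgb(245, 196, 140).
60% tone:
  R: 245 − 70.2 = 174.8 → 175
  G: 196 + 0.6×(128−196) = 196 − 40.8 = 155.2 → 155
  B: 140 + 0.6×(128−140) = 140 − 7.2 = 132.8 → 133
  → #AF9B85
59% tint:
  R: 245 + 0.59×(255−245) = 245 + 5.9 = 250.9 → 251
  G: 196 + 34.81 = 230.81 → 231
  B: 140 + 0.59×(255−140) = 140 + 67.85 = 207.85 → 208
  → #FBE7D0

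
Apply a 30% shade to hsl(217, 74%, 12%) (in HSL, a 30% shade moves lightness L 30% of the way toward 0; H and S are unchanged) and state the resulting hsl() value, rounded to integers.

L moves 30% from 12 toward 0: 12 − 3.6 = 8.4 → 8.
H and S are unchanged.

hsl(217, 74%, 8%)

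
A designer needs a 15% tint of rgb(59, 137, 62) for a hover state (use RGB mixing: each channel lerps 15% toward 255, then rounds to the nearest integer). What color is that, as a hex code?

#589B5B

Per channel, c → c + 0.15(255 − c):
  R: 59 + 29.4 = 88.4 → 88
  G: 137 + 0.15×(255−137) = 137 + 17.7 = 154.7 → 155
  B: 62 + 28.95 = 90.95 → 91
rgb(88, 155, 91) = #589B5B.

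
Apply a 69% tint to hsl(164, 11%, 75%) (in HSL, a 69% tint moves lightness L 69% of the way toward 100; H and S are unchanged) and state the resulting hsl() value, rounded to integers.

L moves 69% from 75 toward 100: 75 + 17.25 = 92.25 → 92.
H and S are unchanged.

hsl(164, 11%, 92%)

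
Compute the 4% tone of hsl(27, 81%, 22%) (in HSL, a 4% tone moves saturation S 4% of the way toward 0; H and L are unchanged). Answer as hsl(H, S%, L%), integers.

hsl(27, 78%, 22%)

S moves 4% from 81 toward 0: 81 − 3.24 = 77.76 → 78.
H and L are unchanged.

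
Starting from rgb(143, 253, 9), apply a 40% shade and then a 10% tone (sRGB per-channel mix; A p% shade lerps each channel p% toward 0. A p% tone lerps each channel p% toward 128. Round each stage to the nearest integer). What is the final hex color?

#5A9611

Lerp each channel 40% toward 0:
  R: 143 − 57.2 = 85.8 → 86
  G: 253 − 101.2 = 151.8 → 152
  B: 9 − 3.6 = 5.4 → 5
After the shade: rgb(86, 152, 5) = #569805.
Per channel, c → c + 0.1(128 − c):
  R: 86 + 4.2 = 90.2 → 90
  G: 152 + 0.1×(128−152) = 152 − 2.4 = 149.6 → 150
  B: 5 + 12.3 = 17.3 → 17
rgb(90, 150, 17) = #5A9611.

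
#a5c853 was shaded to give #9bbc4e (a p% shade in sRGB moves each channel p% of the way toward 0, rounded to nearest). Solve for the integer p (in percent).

#a5c853 is rgb(165, 200, 83); #9bbc4e is rgb(155, 188, 78).
On the G channel (widest range): 188 ≈ 200 + (p/100)(0 − 200), so p ≈ 100×(188 − 200)/(0 − 200) = -1200/-200 = 6.00.
p = 6 reproduces all three channels after rounding.

6%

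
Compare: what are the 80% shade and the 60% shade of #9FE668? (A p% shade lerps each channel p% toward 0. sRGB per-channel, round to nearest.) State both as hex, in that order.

#202E15, #405C2A

#9FE668 is rgb(159, 230, 104).
80% shade:
  R: 159 + 0.8×(0−159) = 159 − 127.2 = 31.8 → 32
  G: 230 − 184 = 46 → 46
  B: 104 − 83.2 = 20.8 → 21
  → #202E15
60% shade:
  R: 159 + 0.6×(0−159) = 159 − 95.4 = 63.6 → 64
  G: 230 + 0.6×(0−230) = 230 − 138 = 92 → 92
  B: 104 + 0.6×(0−104) = 104 − 62.4 = 41.6 → 42
  → #405C2A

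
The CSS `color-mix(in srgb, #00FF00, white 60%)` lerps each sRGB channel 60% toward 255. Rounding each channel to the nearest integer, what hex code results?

#00FF00 is rgb(0, 255, 0).
A 60% tint moves each channel 60% toward 255:
  R: 0 + 0.6×(255−0) = 0 + 153 = 153 → 153
  G: 255 + 0.6×(255−255) = 255 + 0 = 255 → 255
  B: 0 + 153 = 153 → 153
rgb(153, 255, 153) = #99FF99.

#99FF99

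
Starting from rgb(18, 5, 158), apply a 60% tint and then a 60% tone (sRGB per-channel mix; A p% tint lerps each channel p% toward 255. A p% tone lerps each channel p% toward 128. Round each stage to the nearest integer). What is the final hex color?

#8d8ba3

Lerp each channel 60% toward 255:
  R: 18 + 142.2 = 160.2 → 160
  G: 5 + 150 = 155 → 155
  B: 158 + 0.6×(255−158) = 158 + 58.2 = 216.2 → 216
After the tint: rgb(160, 155, 216) = #a09bd8.
Per channel, c → c + 0.6(128 − c):
  R: 160 + 0.6×(128−160) = 160 − 19.2 = 140.8 → 141
  G: 155 + 0.6×(128−155) = 155 − 16.2 = 138.8 → 139
  B: 216 − 52.8 = 163.2 → 163
rgb(141, 139, 163) = #8d8ba3.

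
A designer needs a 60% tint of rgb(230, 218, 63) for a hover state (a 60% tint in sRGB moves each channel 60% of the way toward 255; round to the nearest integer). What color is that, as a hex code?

#f5f0b2

Per channel, c → c + 0.6(255 − c):
  R: 230 + 15 = 245 → 245
  G: 218 + 0.6×(255−218) = 218 + 22.2 = 240.2 → 240
  B: 63 + 0.6×(255−63) = 63 + 115.2 = 178.2 → 178
rgb(245, 240, 178) = #f5f0b2.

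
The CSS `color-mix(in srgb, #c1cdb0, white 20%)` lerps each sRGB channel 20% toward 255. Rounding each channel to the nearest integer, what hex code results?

#c1cdb0 is rgb(193, 205, 176).
Lerp each channel 20% toward 255:
  R: 193 + 0.2×(255−193) = 193 + 12.4 = 205.4 → 205
  G: 205 + 10 = 215 → 215
  B: 176 + 15.8 = 191.8 → 192
rgb(205, 215, 192) = #cdd7c0.

#cdd7c0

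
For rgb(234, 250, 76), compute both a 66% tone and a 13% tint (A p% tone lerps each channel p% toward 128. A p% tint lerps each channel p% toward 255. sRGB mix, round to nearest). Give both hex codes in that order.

#a4a96e, #edfb63

66% tone:
  R: 234 + 0.66×(128−234) = 234 − 69.96 = 164.04 → 164
  G: 250 − 80.52 = 169.48 → 169
  B: 76 + 0.66×(128−76) = 76 + 34.32 = 110.32 → 110
  → #a4a96e
13% tint:
  R: 234 + 0.13×(255−234) = 234 + 2.73 = 236.73 → 237
  G: 250 + 0.13×(255−250) = 250 + 0.65 = 250.65 → 251
  B: 76 + 23.27 = 99.27 → 99
  → #edfb63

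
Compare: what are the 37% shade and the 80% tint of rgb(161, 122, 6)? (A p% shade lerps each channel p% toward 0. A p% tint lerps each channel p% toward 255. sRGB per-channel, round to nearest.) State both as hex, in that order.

37% shade:
  R: 161 + 0.37×(0−161) = 161 − 59.57 = 101.43 → 101
  G: 122 + 0.37×(0−122) = 122 − 45.14 = 76.86 → 77
  B: 6 + 0.37×(0−6) = 6 − 2.22 = 3.78 → 4
  → #654d04
80% tint:
  R: 161 + 75.2 = 236.2 → 236
  G: 122 + 106.4 = 228.4 → 228
  B: 6 + 0.8×(255−6) = 6 + 199.2 = 205.2 → 205
  → #ece4cd

#654d04, #ece4cd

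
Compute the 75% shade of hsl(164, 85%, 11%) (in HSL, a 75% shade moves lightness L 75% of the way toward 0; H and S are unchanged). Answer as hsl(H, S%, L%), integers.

L moves 75% from 11 toward 0: 11 − 8.25 = 2.75 → 3.
H and S are unchanged.

hsl(164, 85%, 3%)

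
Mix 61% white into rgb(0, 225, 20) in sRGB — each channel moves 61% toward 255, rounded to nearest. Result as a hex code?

Per channel, c → c + 0.61(255 − c):
  R: 0 + 0.61×(255−0) = 0 + 155.55 = 155.55 → 156
  G: 225 + 0.61×(255−225) = 225 + 18.3 = 243.3 → 243
  B: 20 + 0.61×(255−20) = 20 + 143.35 = 163.35 → 163
rgb(156, 243, 163) = #9CF3A3.

#9CF3A3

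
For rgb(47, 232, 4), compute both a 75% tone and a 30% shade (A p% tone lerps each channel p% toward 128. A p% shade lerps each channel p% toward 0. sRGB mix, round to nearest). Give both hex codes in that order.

75% tone:
  R: 47 + 60.75 = 107.75 → 108
  G: 232 + 0.75×(128−232) = 232 − 78 = 154 → 154
  B: 4 + 0.75×(128−4) = 4 + 93 = 97 → 97
  → #6C9A61
30% shade:
  R: 47 − 14.1 = 32.9 → 33
  G: 232 + 0.3×(0−232) = 232 − 69.6 = 162.4 → 162
  B: 4 − 1.2 = 2.8 → 3
  → #21A203

#6C9A61, #21A203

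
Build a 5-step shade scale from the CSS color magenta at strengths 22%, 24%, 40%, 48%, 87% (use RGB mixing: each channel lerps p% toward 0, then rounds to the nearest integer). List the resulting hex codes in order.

CSS magenta is rgb(255, 0, 255).
22%: (255 − 56.1 = 198.9→199, 0→0, 255 − 56.1 = 198.9→199) → #C700C7
24%: (255 − 61.2 = 193.8→194, 0→0, 255 − 61.2 = 193.8→194) → #C200C2
40%: (255 − 102 = 153→153, 0→0, 255 − 102 = 153→153) → #990099
48%: (255 − 122.4 = 132.6→133, 0→0, 255 − 122.4 = 132.6→133) → #850085
87%: (255 − 221.85 = 33.15→33, 0→0, 255 − 221.85 = 33.15→33) → #210021

#C700C7, #C200C2, #990099, #850085, #210021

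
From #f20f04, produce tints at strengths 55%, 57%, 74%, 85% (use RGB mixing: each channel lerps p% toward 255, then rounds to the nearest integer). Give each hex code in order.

#f9938e, #f99893, #fcc1be, #fddbd9

#f20f04 is rgb(242, 15, 4).
55%: (242 + 7.15 = 249.15→249, 15 + 132 = 147→147, 4 + 138.05 = 142.05→142) → #f9938e
57%: (242 + 7.41 = 249.41→249, 15 + 136.8 = 151.8→152, 4 + 143.07 = 147.07→147) → #f99893
74%: (242 + 9.62 = 251.62→252, 15 + 177.6 = 192.6→193, 4 + 185.74 = 189.74→190) → #fcc1be
85%: (242 + 11.05 = 253.05→253, 15 + 204 = 219→219, 4 + 213.35 = 217.35→217) → #fddbd9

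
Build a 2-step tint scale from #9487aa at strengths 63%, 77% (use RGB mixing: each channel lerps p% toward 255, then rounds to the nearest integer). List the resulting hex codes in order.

#d7d3e0, #e6e3eb

#9487aa is rgb(148, 135, 170).
63%: (148 + 67.41 = 215.41→215, 135 + 75.6 = 210.6→211, 170 + 53.55 = 223.55→224) → #d7d3e0
77%: (148 + 82.39 = 230.39→230, 135 + 92.4 = 227.4→227, 170 + 65.45 = 235.45→235) → #e6e3eb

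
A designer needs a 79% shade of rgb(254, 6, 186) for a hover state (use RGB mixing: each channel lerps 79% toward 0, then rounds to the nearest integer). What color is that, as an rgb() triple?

Lerp each channel 79% toward 0:
  R: 254 + 0.79×(0−254) = 254 − 200.66 = 53.34 → 53
  G: 6 + 0.79×(0−6) = 6 − 4.74 = 1.26 → 1
  B: 186 − 146.94 = 39.06 → 39

rgb(53, 1, 39)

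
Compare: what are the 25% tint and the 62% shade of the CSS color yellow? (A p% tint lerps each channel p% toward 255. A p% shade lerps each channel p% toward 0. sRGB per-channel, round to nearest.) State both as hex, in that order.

CSS yellow is rgb(255, 255, 0).
25% tint:
  R: 255 + 0 = 255 → 255
  G: 255 + 0 = 255 → 255
  B: 0 + 0.25×(255−0) = 0 + 63.75 = 63.75 → 64
  → #FFFF40
62% shade:
  R: 255 + 0.62×(0−255) = 255 − 158.1 = 96.9 → 97
  G: 255 + 0.62×(0−255) = 255 − 158.1 = 96.9 → 97
  B: 0 + 0.62×(0−0) = 0 + 0 = 0 → 0
  → #616100

#FFFF40, #616100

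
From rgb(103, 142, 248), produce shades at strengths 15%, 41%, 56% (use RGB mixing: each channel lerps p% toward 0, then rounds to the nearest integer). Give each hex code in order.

#5879D3, #3D5492, #2D3E6D

15%: (103 − 15.45 = 87.55→88, 142 − 21.3 = 120.7→121, 248 − 37.2 = 210.8→211) → #5879D3
41%: (103 − 42.23 = 60.77→61, 142 − 58.22 = 83.78→84, 248 − 101.68 = 146.32→146) → #3D5492
56%: (103 − 57.68 = 45.32→45, 142 − 79.52 = 62.48→62, 248 − 138.88 = 109.12→109) → #2D3E6D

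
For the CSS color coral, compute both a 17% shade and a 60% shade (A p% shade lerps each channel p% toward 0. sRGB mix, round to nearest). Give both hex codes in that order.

#d46942, #663320

CSS coral is rgb(255, 127, 80).
17% shade:
  R: 255 − 43.35 = 211.65 → 212
  G: 127 + 0.17×(0−127) = 127 − 21.59 = 105.41 → 105
  B: 80 − 13.6 = 66.4 → 66
  → #d46942
60% shade:
  R: 255 + 0.6×(0−255) = 255 − 153 = 102 → 102
  G: 127 − 76.2 = 50.8 → 51
  B: 80 + 0.6×(0−80) = 80 − 48 = 32 → 32
  → #663320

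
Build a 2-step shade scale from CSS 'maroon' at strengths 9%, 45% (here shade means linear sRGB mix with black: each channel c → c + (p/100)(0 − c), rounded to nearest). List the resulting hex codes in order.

#740000, #460000

CSS maroon is rgb(128, 0, 0).
9%: (128 − 11.52 = 116.48→116, 0→0, 0→0) → #740000
45%: (128 − 57.6 = 70.4→70, 0→0, 0→0) → #460000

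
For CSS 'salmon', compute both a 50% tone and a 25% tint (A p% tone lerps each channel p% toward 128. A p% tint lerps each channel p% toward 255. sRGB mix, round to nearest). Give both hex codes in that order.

CSS salmon is rgb(250, 128, 114).
50% tone:
  R: 250 + 0.5×(128−250) = 250 − 61 = 189 → 189
  G: 128 + 0.5×(128−128) = 128 + 0 = 128 → 128
  B: 114 + 7 = 121 → 121
  → #bd8079
25% tint:
  R: 250 + 0.25×(255−250) = 250 + 1.25 = 251.25 → 251
  G: 128 + 31.75 = 159.75 → 160
  B: 114 + 0.25×(255−114) = 114 + 35.25 = 149.25 → 149
  → #fba095

#bd8079, #fba095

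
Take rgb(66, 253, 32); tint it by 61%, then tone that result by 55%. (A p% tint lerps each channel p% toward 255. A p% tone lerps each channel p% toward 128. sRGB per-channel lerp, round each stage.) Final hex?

Per channel, c → c + 0.61(255 − c):
  R: 66 + 0.61×(255−66) = 66 + 115.29 = 181.29 → 181
  G: 253 + 1.22 = 254.22 → 254
  B: 32 + 0.61×(255−32) = 32 + 136.03 = 168.03 → 168
After the tint: rgb(181, 254, 168) = #B5FEA8.
A 55% tone moves each channel 55% toward 128:
  R: 181 − 29.15 = 151.85 → 152
  G: 254 + 0.55×(128−254) = 254 − 69.3 = 184.7 → 185
  B: 168 + 0.55×(128−168) = 168 − 22 = 146 → 146
rgb(152, 185, 146) = #98B992.

#98B992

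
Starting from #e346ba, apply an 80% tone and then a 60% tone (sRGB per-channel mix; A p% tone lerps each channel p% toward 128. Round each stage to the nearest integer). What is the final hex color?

#887b85

#e346ba is rgb(227, 70, 186).
Lerp each channel 80% toward 128:
  R: 227 − 79.2 = 147.8 → 148
  G: 70 + 46.4 = 116.4 → 116
  B: 186 + 0.8×(128−186) = 186 − 46.4 = 139.6 → 140
After the tone: rgb(148, 116, 140) = #94748c.
Lerp each channel 60% toward 128:
  R: 148 − 12 = 136 → 136
  G: 116 + 0.6×(128−116) = 116 + 7.2 = 123.2 → 123
  B: 140 + 0.6×(128−140) = 140 − 7.2 = 132.8 → 133
rgb(136, 123, 133) = #887b85.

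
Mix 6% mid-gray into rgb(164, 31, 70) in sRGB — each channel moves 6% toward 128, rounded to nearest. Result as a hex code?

#a22549

Lerp each channel 6% toward 128:
  R: 164 + 0.06×(128−164) = 164 − 2.16 = 161.84 → 162
  G: 31 + 0.06×(128−31) = 31 + 5.82 = 36.82 → 37
  B: 70 + 3.48 = 73.48 → 73
rgb(162, 37, 73) = #a22549.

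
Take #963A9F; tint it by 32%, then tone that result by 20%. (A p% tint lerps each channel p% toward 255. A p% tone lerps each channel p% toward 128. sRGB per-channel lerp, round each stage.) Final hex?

#963A9F is rgb(150, 58, 159).
Lerp each channel 32% toward 255:
  R: 150 + 0.32×(255−150) = 150 + 33.6 = 183.6 → 184
  G: 58 + 0.32×(255−58) = 58 + 63.04 = 121.04 → 121
  B: 159 + 0.32×(255−159) = 159 + 30.72 = 189.72 → 190
After the tint: rgb(184, 121, 190) = #B879BE.
A 20% tone moves each channel 20% toward 128:
  R: 184 + 0.2×(128−184) = 184 − 11.2 = 172.8 → 173
  G: 121 + 1.4 = 122.4 → 122
  B: 190 + 0.2×(128−190) = 190 − 12.4 = 177.6 → 178
rgb(173, 122, 178) = #AD7AB2.

#AD7AB2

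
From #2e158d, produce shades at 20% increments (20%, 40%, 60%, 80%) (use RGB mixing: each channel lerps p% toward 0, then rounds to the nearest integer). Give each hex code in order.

#251171, #1c0d55, #120838, #09041c

#2e158d is rgb(46, 21, 141).
20%: (46 − 9.2 = 36.8→37, 21 − 4.2 = 16.8→17, 141 − 28.2 = 112.8→113) → #251171
40%: (46 − 18.4 = 27.6→28, 21 − 8.4 = 12.6→13, 141 − 56.4 = 84.6→85) → #1c0d55
60%: (46 − 27.6 = 18.4→18, 21 − 12.6 = 8.4→8, 141 − 84.6 = 56.4→56) → #120838
80%: (46 − 36.8 = 9.2→9, 21 − 16.8 = 4.2→4, 141 − 112.8 = 28.2→28) → #09041c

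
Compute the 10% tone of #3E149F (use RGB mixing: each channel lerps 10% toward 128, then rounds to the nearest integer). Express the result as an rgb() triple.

#3E149F is rgb(62, 20, 159).
A 10% tone moves each channel 10% toward 128:
  R: 62 + 6.6 = 68.6 → 69
  G: 20 + 0.1×(128−20) = 20 + 10.8 = 30.8 → 31
  B: 159 − 3.1 = 155.9 → 156

rgb(69, 31, 156)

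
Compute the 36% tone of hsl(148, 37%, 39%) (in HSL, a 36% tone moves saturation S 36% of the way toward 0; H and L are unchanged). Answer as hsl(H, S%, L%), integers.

S moves 36% from 37 toward 0: 37 − 13.32 = 23.68 → 24.
H and L are unchanged.

hsl(148, 24%, 39%)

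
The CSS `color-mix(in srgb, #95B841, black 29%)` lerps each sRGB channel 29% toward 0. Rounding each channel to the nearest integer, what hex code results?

#6A832E

#95B841 is rgb(149, 184, 65).
Lerp each channel 29% toward 0:
  R: 149 + 0.29×(0−149) = 149 − 43.21 = 105.79 → 106
  G: 184 + 0.29×(0−184) = 184 − 53.36 = 130.64 → 131
  B: 65 − 18.85 = 46.15 → 46
rgb(106, 131, 46) = #6A832E.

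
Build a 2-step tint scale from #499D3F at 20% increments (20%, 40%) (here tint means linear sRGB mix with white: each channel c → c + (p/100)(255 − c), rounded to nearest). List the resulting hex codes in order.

#6DB165, #92C48C

#499D3F is rgb(73, 157, 63).
20%: (73 + 36.4 = 109.4→109, 157 + 19.6 = 176.6→177, 63 + 38.4 = 101.4→101) → #6DB165
40%: (73 + 72.8 = 145.8→146, 157 + 39.2 = 196.2→196, 63 + 76.8 = 139.8→140) → #92C48C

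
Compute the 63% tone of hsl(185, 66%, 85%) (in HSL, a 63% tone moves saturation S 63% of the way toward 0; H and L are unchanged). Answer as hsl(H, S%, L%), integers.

S moves 63% from 66 toward 0: 66 − 41.58 = 24.42 → 24.
H and L are unchanged.

hsl(185, 24%, 85%)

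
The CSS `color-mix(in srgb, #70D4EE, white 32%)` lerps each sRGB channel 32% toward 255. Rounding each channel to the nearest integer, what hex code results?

#9EE2F3

#70D4EE is rgb(112, 212, 238).
A 32% tint moves each channel 32% toward 255:
  R: 112 + 0.32×(255−112) = 112 + 45.76 = 157.76 → 158
  G: 212 + 0.32×(255−212) = 212 + 13.76 = 225.76 → 226
  B: 238 + 5.44 = 243.44 → 243
rgb(158, 226, 243) = #9EE2F3.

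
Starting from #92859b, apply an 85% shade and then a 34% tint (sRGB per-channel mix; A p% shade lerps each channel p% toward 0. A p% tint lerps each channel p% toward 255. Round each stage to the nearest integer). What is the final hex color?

#92859b is rgb(146, 133, 155).
Lerp each channel 85% toward 0:
  R: 146 + 0.85×(0−146) = 146 − 124.1 = 21.9 → 22
  G: 133 − 113.05 = 19.95 → 20
  B: 155 − 131.75 = 23.25 → 23
After the shade: rgb(22, 20, 23) = #161417.
A 34% tint moves each channel 34% toward 255:
  R: 22 + 0.34×(255−22) = 22 + 79.22 = 101.22 → 101
  G: 20 + 0.34×(255−20) = 20 + 79.9 = 99.9 → 100
  B: 23 + 0.34×(255−23) = 23 + 78.88 = 101.88 → 102
rgb(101, 100, 102) = #656466.

#656466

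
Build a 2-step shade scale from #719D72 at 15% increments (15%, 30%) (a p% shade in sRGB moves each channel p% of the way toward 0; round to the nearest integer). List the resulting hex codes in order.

#608561, #4F6E50

#719D72 is rgb(113, 157, 114).
15%: (113 − 16.95 = 96.05→96, 157 − 23.55 = 133.45→133, 114 − 17.1 = 96.9→97) → #608561
30%: (113 − 33.9 = 79.1→79, 157 − 47.1 = 109.9→110, 114 − 34.2 = 79.8→80) → #4F6E50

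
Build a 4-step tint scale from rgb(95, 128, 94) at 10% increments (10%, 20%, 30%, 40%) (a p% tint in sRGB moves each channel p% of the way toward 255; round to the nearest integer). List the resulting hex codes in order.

10%: (95 + 16 = 111→111, 128 + 12.7 = 140.7→141, 94 + 16.1 = 110.1→110) → #6F8D6E
20%: (95 + 32 = 127→127, 128 + 25.4 = 153.4→153, 94 + 32.2 = 126.2→126) → #7F997E
30%: (95 + 48 = 143→143, 128 + 38.1 = 166.1→166, 94 + 48.3 = 142.3→142) → #8FA68E
40%: (95 + 64 = 159→159, 128 + 50.8 = 178.8→179, 94 + 64.4 = 158.4→158) → #9FB39E

#6F8D6E, #7F997E, #8FA68E, #9FB39E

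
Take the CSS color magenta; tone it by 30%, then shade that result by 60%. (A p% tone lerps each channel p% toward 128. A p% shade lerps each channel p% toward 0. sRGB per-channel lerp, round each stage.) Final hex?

CSS magenta is rgb(255, 0, 255).
Lerp each channel 30% toward 128:
  R: 255 + 0.3×(128−255) = 255 − 38.1 = 216.9 → 217
  G: 0 + 0.3×(128−0) = 0 + 38.4 = 38.4 → 38
  B: 255 + 0.3×(128−255) = 255 − 38.1 = 216.9 → 217
After the tone: rgb(217, 38, 217) = #d926d9.
Per channel, c → c + 0.6(0 − c):
  R: 217 − 130.2 = 86.8 → 87
  G: 38 + 0.6×(0−38) = 38 − 22.8 = 15.2 → 15
  B: 217 + 0.6×(0−217) = 217 − 130.2 = 86.8 → 87
rgb(87, 15, 87) = #570f57.

#570f57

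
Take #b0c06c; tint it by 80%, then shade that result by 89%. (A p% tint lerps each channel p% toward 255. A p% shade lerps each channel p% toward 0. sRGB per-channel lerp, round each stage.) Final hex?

#1a1b19

#b0c06c is rgb(176, 192, 108).
Lerp each channel 80% toward 255:
  R: 176 + 0.8×(255−176) = 176 + 63.2 = 239.2 → 239
  G: 192 + 50.4 = 242.4 → 242
  B: 108 + 0.8×(255−108) = 108 + 117.6 = 225.6 → 226
After the tint: rgb(239, 242, 226) = #eff2e2.
An 89% shade moves each channel 89% toward 0:
  R: 239 + 0.89×(0−239) = 239 − 212.71 = 26.29 → 26
  G: 242 + 0.89×(0−242) = 242 − 215.38 = 26.62 → 27
  B: 226 + 0.89×(0−226) = 226 − 201.14 = 24.86 → 25
rgb(26, 27, 25) = #1a1b19.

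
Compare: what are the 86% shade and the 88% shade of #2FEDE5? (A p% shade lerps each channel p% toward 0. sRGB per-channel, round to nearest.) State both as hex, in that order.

#072120, #061C1B

#2FEDE5 is rgb(47, 237, 229).
86% shade:
  R: 47 + 0.86×(0−47) = 47 − 40.42 = 6.58 → 7
  G: 237 − 203.82 = 33.18 → 33
  B: 229 + 0.86×(0−229) = 229 − 196.94 = 32.06 → 32
  → #072120
88% shade:
  R: 47 + 0.88×(0−47) = 47 − 41.36 = 5.64 → 6
  G: 237 − 208.56 = 28.44 → 28
  B: 229 + 0.88×(0−229) = 229 − 201.52 = 27.48 → 27
  → #061C1B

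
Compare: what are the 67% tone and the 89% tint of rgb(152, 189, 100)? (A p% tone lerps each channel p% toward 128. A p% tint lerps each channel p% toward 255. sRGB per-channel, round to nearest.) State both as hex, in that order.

67% tone:
  R: 152 + 0.67×(128−152) = 152 − 16.08 = 135.92 → 136
  G: 189 − 40.87 = 148.13 → 148
  B: 100 + 0.67×(128−100) = 100 + 18.76 = 118.76 → 119
  → #889477
89% tint:
  R: 152 + 0.89×(255−152) = 152 + 91.67 = 243.67 → 244
  G: 189 + 58.74 = 247.74 → 248
  B: 100 + 137.95 = 237.95 → 238
  → #f4f8ee

#889477, #f4f8ee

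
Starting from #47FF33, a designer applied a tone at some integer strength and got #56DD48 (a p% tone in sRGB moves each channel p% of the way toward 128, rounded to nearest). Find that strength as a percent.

27%

#47FF33 is rgb(71, 255, 51); #56DD48 is rgb(86, 221, 72).
On the G channel (widest range): 221 ≈ 255 + (p/100)(128 − 255), so p ≈ 100×(221 − 255)/(128 − 255) = -3400/-127 = 26.77.
p = 27 reproduces all three channels after rounding.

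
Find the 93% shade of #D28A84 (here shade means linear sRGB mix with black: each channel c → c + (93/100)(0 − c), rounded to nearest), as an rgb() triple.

rgb(15, 10, 9)

#D28A84 is rgb(210, 138, 132).
A 93% shade moves each channel 93% toward 0:
  R: 210 − 195.3 = 14.7 → 15
  G: 138 + 0.93×(0−138) = 138 − 128.34 = 9.66 → 10
  B: 132 + 0.93×(0−132) = 132 − 122.76 = 9.24 → 9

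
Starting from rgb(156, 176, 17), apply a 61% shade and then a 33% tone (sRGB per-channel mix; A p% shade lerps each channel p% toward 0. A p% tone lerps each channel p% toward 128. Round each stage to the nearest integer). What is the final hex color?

#53582F

Lerp each channel 61% toward 0:
  R: 156 − 95.16 = 60.84 → 61
  G: 176 − 107.36 = 68.64 → 69
  B: 17 − 10.37 = 6.63 → 7
After the shade: rgb(61, 69, 7) = #3D4507.
Lerp each channel 33% toward 128:
  R: 61 + 0.33×(128−61) = 61 + 22.11 = 83.11 → 83
  G: 69 + 0.33×(128−69) = 69 + 19.47 = 88.47 → 88
  B: 7 + 39.93 = 46.93 → 47
rgb(83, 88, 47) = #53582F.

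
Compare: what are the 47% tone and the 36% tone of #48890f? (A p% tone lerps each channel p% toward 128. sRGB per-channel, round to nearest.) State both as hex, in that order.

#628544, #5c8638

#48890f is rgb(72, 137, 15).
47% tone:
  R: 72 + 26.32 = 98.32 → 98
  G: 137 + 0.47×(128−137) = 137 − 4.23 = 132.77 → 133
  B: 15 + 0.47×(128−15) = 15 + 53.11 = 68.11 → 68
  → #628544
36% tone:
  R: 72 + 20.16 = 92.16 → 92
  G: 137 + 0.36×(128−137) = 137 − 3.24 = 133.76 → 134
  B: 15 + 0.36×(128−15) = 15 + 40.68 = 55.68 → 56
  → #5c8638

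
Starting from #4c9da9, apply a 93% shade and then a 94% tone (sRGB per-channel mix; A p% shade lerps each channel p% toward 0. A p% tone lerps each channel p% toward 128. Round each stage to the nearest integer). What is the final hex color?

#797979

#4c9da9 is rgb(76, 157, 169).
Per channel, c → c + 0.93(0 − c):
  R: 76 + 0.93×(0−76) = 76 − 70.68 = 5.32 → 5
  G: 157 − 146.01 = 10.99 → 11
  B: 169 − 157.17 = 11.83 → 12
After the shade: rgb(5, 11, 12) = #050b0c.
Per channel, c → c + 0.94(128 − c):
  R: 5 + 0.94×(128−5) = 5 + 115.62 = 120.62 → 121
  G: 11 + 109.98 = 120.98 → 121
  B: 12 + 0.94×(128−12) = 12 + 109.04 = 121.04 → 121
rgb(121, 121, 121) = #797979.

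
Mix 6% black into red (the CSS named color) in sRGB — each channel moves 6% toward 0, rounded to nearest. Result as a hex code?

#f00000

CSS red is rgb(255, 0, 0).
A 6% shade moves each channel 6% toward 0:
  R: 255 + 0.06×(0−255) = 255 − 15.3 = 239.7 → 240
  G: 0 + 0 = 0 → 0
  B: 0 + 0 = 0 → 0
rgb(240, 0, 0) = #f00000.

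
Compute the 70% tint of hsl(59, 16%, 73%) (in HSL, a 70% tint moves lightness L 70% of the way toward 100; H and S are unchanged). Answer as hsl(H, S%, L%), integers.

hsl(59, 16%, 92%)

L moves 70% from 73 toward 100: 73 + 18.9 = 91.9 → 92.
H and S are unchanged.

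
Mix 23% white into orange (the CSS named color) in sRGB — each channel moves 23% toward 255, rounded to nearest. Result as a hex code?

#FFBA3B

CSS orange is rgb(255, 165, 0).
Per channel, c → c + 0.23(255 − c):
  R: 255 + 0.23×(255−255) = 255 + 0 = 255 → 255
  G: 165 + 0.23×(255−165) = 165 + 20.7 = 185.7 → 186
  B: 0 + 0.23×(255−0) = 0 + 58.65 = 58.65 → 59
rgb(255, 186, 59) = #FFBA3B.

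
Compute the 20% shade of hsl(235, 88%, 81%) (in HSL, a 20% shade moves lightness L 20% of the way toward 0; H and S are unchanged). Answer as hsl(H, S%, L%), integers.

L moves 20% from 81 toward 0: 81 − 16.2 = 64.8 → 65.
H and S are unchanged.

hsl(235, 88%, 65%)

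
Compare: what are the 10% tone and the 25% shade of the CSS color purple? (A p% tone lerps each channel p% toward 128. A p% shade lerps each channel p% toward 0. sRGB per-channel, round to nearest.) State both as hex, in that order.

CSS purple is rgb(128, 0, 128).
10% tone:
  R: 128 + 0.1×(128−128) = 128 + 0 = 128 → 128
  G: 0 + 0.1×(128−0) = 0 + 12.8 = 12.8 → 13
  B: 128 + 0.1×(128−128) = 128 + 0 = 128 → 128
  → #800d80
25% shade:
  R: 128 + 0.25×(0−128) = 128 − 32 = 96 → 96
  G: 0 + 0.25×(0−0) = 0 + 0 = 0 → 0
  B: 128 + 0.25×(0−128) = 128 − 32 = 96 → 96
  → #600060

#800d80, #600060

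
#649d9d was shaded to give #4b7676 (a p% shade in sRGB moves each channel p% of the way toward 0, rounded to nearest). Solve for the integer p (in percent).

#649d9d is rgb(100, 157, 157); #4b7676 is rgb(75, 118, 118).
On the G channel (widest range): 118 ≈ 157 + (p/100)(0 − 157), so p ≈ 100×(118 − 157)/(0 − 157) = -3900/-157 = 24.84.
p = 25 reproduces all three channels after rounding.

25%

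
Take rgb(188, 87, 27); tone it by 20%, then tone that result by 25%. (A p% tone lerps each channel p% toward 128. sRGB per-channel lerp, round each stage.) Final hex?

#A46743

A 20% tone moves each channel 20% toward 128:
  R: 188 − 12 = 176 → 176
  G: 87 + 8.2 = 95.2 → 95
  B: 27 + 0.2×(128−27) = 27 + 20.2 = 47.2 → 47
After the tone: rgb(176, 95, 47) = #B05F2F.
Per channel, c → c + 0.25(128 − c):
  R: 176 + 0.25×(128−176) = 176 − 12 = 164 → 164
  G: 95 + 0.25×(128−95) = 95 + 8.25 = 103.25 → 103
  B: 47 + 0.25×(128−47) = 47 + 20.25 = 67.25 → 67
rgb(164, 103, 67) = #A46743.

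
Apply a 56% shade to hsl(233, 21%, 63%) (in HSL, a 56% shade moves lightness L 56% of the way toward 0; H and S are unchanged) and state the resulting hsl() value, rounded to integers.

L moves 56% from 63 toward 0: 63 − 35.28 = 27.72 → 28.
H and S are unchanged.

hsl(233, 21%, 28%)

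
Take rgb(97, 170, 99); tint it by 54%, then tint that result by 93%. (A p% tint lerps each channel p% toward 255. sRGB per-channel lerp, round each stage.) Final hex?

A 54% tint moves each channel 54% toward 255:
  R: 97 + 0.54×(255−97) = 97 + 85.32 = 182.32 → 182
  G: 170 + 45.9 = 215.9 → 216
  B: 99 + 84.24 = 183.24 → 183
After the tint: rgb(182, 216, 183) = #B6D8B7.
Lerp each channel 93% toward 255:
  R: 182 + 67.89 = 249.89 → 250
  G: 216 + 36.27 = 252.27 → 252
  B: 183 + 0.93×(255−183) = 183 + 66.96 = 249.96 → 250
rgb(250, 252, 250) = #FAFCFA.

#FAFCFA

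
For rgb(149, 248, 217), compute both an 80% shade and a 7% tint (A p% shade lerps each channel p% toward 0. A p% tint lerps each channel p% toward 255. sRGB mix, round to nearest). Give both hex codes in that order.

80% shade:
  R: 149 − 119.2 = 29.8 → 30
  G: 248 − 198.4 = 49.6 → 50
  B: 217 + 0.8×(0−217) = 217 − 173.6 = 43.4 → 43
  → #1E322B
7% tint:
  R: 149 + 0.07×(255−149) = 149 + 7.42 = 156.42 → 156
  G: 248 + 0.07×(255−248) = 248 + 0.49 = 248.49 → 248
  B: 217 + 0.07×(255−217) = 217 + 2.66 = 219.66 → 220
  → #9CF8DC

#1E322B, #9CF8DC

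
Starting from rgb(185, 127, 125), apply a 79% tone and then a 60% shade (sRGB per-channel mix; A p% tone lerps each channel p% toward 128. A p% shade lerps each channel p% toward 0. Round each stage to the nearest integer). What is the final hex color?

A 79% tone moves each channel 79% toward 128:
  R: 185 + 0.79×(128−185) = 185 − 45.03 = 139.97 → 140
  G: 127 + 0.79×(128−127) = 127 + 0.79 = 127.79 → 128
  B: 125 + 0.79×(128−125) = 125 + 2.37 = 127.37 → 127
After the tone: rgb(140, 128, 127) = #8C807F.
A 60% shade moves each channel 60% toward 0:
  R: 140 + 0.6×(0−140) = 140 − 84 = 56 → 56
  G: 128 − 76.8 = 51.2 → 51
  B: 127 + 0.6×(0−127) = 127 − 76.2 = 50.8 → 51
rgb(56, 51, 51) = #383333.

#383333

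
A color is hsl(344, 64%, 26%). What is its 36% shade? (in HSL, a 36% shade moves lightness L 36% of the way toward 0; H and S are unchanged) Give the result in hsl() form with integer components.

hsl(344, 64%, 17%)

L moves 36% from 26 toward 0: 26 − 9.36 = 16.64 → 17.
H and S are unchanged.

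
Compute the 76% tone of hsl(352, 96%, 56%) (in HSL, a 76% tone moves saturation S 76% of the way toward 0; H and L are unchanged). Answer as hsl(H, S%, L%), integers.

S moves 76% from 96 toward 0: 96 − 72.96 = 23.04 → 23.
H and L are unchanged.

hsl(352, 23%, 56%)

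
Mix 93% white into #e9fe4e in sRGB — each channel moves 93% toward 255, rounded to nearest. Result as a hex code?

#fdfff3

#e9fe4e is rgb(233, 254, 78).
Lerp each channel 93% toward 255:
  R: 233 + 0.93×(255−233) = 233 + 20.46 = 253.46 → 253
  G: 254 + 0.93×(255−254) = 254 + 0.93 = 254.93 → 255
  B: 78 + 0.93×(255−78) = 78 + 164.61 = 242.61 → 243
rgb(253, 255, 243) = #fdfff3.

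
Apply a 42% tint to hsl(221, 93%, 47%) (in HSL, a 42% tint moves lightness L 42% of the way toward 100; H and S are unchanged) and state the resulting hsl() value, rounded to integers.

L moves 42% from 47 toward 100: 47 + 22.26 = 69.26 → 69.
H and S are unchanged.

hsl(221, 93%, 69%)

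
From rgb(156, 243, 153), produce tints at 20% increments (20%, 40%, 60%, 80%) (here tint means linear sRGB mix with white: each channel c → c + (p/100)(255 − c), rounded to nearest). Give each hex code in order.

20%: (156 + 19.8 = 175.8→176, 243 + 2.4 = 245.4→245, 153 + 20.4 = 173.4→173) → #B0F5AD
40%: (156 + 39.6 = 195.6→196, 243 + 4.8 = 247.8→248, 153 + 40.8 = 193.8→194) → #C4F8C2
60%: (156 + 59.4 = 215.4→215, 243 + 7.2 = 250.2→250, 153 + 61.2 = 214.2→214) → #D7FAD6
80%: (156 + 79.2 = 235.2→235, 243 + 9.6 = 252.6→253, 153 + 81.6 = 234.6→235) → #EBFDEB

#B0F5AD, #C4F8C2, #D7FAD6, #EBFDEB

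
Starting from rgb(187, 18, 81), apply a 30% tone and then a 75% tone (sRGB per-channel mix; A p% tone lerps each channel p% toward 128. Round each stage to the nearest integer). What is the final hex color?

#8A6D78

Per channel, c → c + 0.3(128 − c):
  R: 187 + 0.3×(128−187) = 187 − 17.7 = 169.3 → 169
  G: 18 + 33 = 51 → 51
  B: 81 + 0.3×(128−81) = 81 + 14.1 = 95.1 → 95
After the tone: rgb(169, 51, 95) = #A9335F.
Per channel, c → c + 0.75(128 − c):
  R: 169 + 0.75×(128−169) = 169 − 30.75 = 138.25 → 138
  G: 51 + 57.75 = 108.75 → 109
  B: 95 + 0.75×(128−95) = 95 + 24.75 = 119.75 → 120
rgb(138, 109, 120) = #8A6D78.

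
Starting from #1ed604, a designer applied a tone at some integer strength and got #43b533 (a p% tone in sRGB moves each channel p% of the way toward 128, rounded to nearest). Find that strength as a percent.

38%

#1ed604 is rgb(30, 214, 4); #43b533 is rgb(67, 181, 51).
On the B channel (widest range): 51 ≈ 4 + (p/100)(128 − 4), so p ≈ 100×(51 − 4)/(128 − 4) = 4700/124 = 37.90.
p = 38 reproduces all three channels after rounding.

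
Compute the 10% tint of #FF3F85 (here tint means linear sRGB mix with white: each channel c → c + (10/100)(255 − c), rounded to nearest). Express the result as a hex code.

#FF3F85 is rgb(255, 63, 133).
Per channel, c → c + 0.1(255 − c):
  R: 255 + 0 = 255 → 255
  G: 63 + 0.1×(255−63) = 63 + 19.2 = 82.2 → 82
  B: 133 + 12.2 = 145.2 → 145
rgb(255, 82, 145) = #FF5291.

#FF5291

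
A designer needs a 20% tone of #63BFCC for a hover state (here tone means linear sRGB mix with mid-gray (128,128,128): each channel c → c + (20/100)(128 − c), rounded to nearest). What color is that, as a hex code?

#69B2BD

#63BFCC is rgb(99, 191, 204).
A 20% tone moves each channel 20% toward 128:
  R: 99 + 5.8 = 104.8 → 105
  G: 191 − 12.6 = 178.4 → 178
  B: 204 + 0.2×(128−204) = 204 − 15.2 = 188.8 → 189
rgb(105, 178, 189) = #69B2BD.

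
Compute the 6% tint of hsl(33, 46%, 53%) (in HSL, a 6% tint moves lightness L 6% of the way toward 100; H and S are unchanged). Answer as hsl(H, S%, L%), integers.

L moves 6% from 53 toward 100: 53 + 2.82 = 55.82 → 56.
H and S are unchanged.

hsl(33, 46%, 56%)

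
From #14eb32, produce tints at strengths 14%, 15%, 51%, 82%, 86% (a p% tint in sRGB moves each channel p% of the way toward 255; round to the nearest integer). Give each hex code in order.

#14eb32 is rgb(20, 235, 50).
14%: (20 + 32.9 = 52.9→53, 235 + 2.8 = 237.8→238, 50 + 28.7 = 78.7→79) → #35ee4f
15%: (20 + 35.25 = 55.25→55, 235 + 3 = 238→238, 50 + 30.75 = 80.75→81) → #37ee51
51%: (20 + 119.85 = 139.85→140, 235 + 10.2 = 245.2→245, 50 + 104.55 = 154.55→155) → #8cf59b
82%: (20 + 192.7 = 212.7→213, 235 + 16.4 = 251.4→251, 50 + 168.1 = 218.1→218) → #d5fbda
86%: (20 + 202.1 = 222.1→222, 235 + 17.2 = 252.2→252, 50 + 176.3 = 226.3→226) → #defce2

#35ee4f, #37ee51, #8cf59b, #d5fbda, #defce2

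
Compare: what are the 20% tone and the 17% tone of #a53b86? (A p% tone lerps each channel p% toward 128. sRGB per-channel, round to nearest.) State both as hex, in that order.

#9e4985, #9f4785

#a53b86 is rgb(165, 59, 134).
20% tone:
  R: 165 + 0.2×(128−165) = 165 − 7.4 = 157.6 → 158
  G: 59 + 0.2×(128−59) = 59 + 13.8 = 72.8 → 73
  B: 134 + 0.2×(128−134) = 134 − 1.2 = 132.8 → 133
  → #9e4985
17% tone:
  R: 165 + 0.17×(128−165) = 165 − 6.29 = 158.71 → 159
  G: 59 + 11.73 = 70.73 → 71
  B: 134 − 1.02 = 132.98 → 133
  → #9f4785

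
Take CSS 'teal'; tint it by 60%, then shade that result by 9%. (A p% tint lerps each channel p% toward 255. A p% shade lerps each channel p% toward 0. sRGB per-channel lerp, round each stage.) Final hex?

CSS teal is rgb(0, 128, 128).
Lerp each channel 60% toward 255:
  R: 0 + 0.6×(255−0) = 0 + 153 = 153 → 153
  G: 128 + 76.2 = 204.2 → 204
  B: 128 + 76.2 = 204.2 → 204
After the tint: rgb(153, 204, 204) = #99CCCC.
A 9% shade moves each channel 9% toward 0:
  R: 153 + 0.09×(0−153) = 153 − 13.77 = 139.23 → 139
  G: 204 + 0.09×(0−204) = 204 − 18.36 = 185.64 → 186
  B: 204 + 0.09×(0−204) = 204 − 18.36 = 185.64 → 186
rgb(139, 186, 186) = #8BBABA.

#8BBABA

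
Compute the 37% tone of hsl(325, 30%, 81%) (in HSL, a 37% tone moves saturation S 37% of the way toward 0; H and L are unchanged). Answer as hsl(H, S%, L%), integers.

S moves 37% from 30 toward 0: 30 − 11.1 = 18.9 → 19.
H and L are unchanged.

hsl(325, 19%, 81%)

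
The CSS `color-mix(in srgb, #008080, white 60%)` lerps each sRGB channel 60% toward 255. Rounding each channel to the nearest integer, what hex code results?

#99cccc

#008080 is rgb(0, 128, 128).
Per channel, c → c + 0.6(255 − c):
  R: 0 + 153 = 153 → 153
  G: 128 + 76.2 = 204.2 → 204
  B: 128 + 0.6×(255−128) = 128 + 76.2 = 204.2 → 204
rgb(153, 204, 204) = #99cccc.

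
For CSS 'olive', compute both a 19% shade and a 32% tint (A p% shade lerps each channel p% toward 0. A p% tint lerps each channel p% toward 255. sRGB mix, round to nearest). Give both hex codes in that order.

#686800, #a9a952

CSS olive is rgb(128, 128, 0).
19% shade:
  R: 128 + 0.19×(0−128) = 128 − 24.32 = 103.68 → 104
  G: 128 + 0.19×(0−128) = 128 − 24.32 = 103.68 → 104
  B: 0 + 0.19×(0−0) = 0 + 0 = 0 → 0
  → #686800
32% tint:
  R: 128 + 0.32×(255−128) = 128 + 40.64 = 168.64 → 169
  G: 128 + 0.32×(255−128) = 128 + 40.64 = 168.64 → 169
  B: 0 + 81.6 = 81.6 → 82
  → #a9a952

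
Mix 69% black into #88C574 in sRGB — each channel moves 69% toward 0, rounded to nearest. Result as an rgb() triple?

#88C574 is rgb(136, 197, 116).
Per channel, c → c + 0.69(0 − c):
  R: 136 + 0.69×(0−136) = 136 − 93.84 = 42.16 → 42
  G: 197 + 0.69×(0−197) = 197 − 135.93 = 61.07 → 61
  B: 116 + 0.69×(0−116) = 116 − 80.04 = 35.96 → 36

rgb(42, 61, 36)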